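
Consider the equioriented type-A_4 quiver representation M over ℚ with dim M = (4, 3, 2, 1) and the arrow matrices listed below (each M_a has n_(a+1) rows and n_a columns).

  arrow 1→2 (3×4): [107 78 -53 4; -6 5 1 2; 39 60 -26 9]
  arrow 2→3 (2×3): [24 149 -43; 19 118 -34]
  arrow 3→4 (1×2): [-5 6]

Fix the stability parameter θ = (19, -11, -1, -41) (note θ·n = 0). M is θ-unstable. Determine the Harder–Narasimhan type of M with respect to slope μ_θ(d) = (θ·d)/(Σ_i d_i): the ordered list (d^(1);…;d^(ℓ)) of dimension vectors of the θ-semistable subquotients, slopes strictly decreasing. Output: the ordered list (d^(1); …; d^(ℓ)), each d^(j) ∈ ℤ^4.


Interval decomposition of M: I[1,1], I[1,2], I[1,3], I[1,4].
HN type (ℓ=4): μ^(1)=19; μ^(2)=4; μ^(3)=7/3; μ^(4)=-17/2

((1, 0, 0, 0); (1, 1, 0, 0); (1, 1, 1, 0); (1, 1, 1, 1))


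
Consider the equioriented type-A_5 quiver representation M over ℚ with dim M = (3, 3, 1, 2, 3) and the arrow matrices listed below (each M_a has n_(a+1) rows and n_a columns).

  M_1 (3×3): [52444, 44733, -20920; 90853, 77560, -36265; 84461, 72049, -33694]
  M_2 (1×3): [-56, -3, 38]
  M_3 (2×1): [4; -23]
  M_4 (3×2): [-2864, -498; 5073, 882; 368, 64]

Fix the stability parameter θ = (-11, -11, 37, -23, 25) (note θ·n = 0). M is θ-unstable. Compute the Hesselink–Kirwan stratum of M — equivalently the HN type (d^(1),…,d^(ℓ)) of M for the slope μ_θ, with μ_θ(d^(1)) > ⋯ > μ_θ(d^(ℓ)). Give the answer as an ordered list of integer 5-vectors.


Interval decomposition of M: I[1,2]^2, I[1,5], I[4,5], I[5,5].
HN type (ℓ=4): μ^(1)=25; μ^(2)=7; μ^(3)=-11; μ^(4)=-23

((0, 0, 0, 0, 3); (0, 0, 1, 1, 0); (3, 3, 0, 0, 0); (0, 0, 0, 1, 0))


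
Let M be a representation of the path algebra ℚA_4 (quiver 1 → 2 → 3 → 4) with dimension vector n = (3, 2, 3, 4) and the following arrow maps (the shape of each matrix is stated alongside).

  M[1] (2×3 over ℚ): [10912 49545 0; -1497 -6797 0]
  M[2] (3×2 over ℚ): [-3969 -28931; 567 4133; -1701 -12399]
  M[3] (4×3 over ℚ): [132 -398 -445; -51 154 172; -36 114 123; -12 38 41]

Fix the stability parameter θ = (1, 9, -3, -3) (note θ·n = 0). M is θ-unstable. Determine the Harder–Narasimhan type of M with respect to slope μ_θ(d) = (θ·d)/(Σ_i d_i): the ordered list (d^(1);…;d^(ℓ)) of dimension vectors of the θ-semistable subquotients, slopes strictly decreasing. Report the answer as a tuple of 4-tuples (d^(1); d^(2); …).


Via rank(M_{q-1}∘⋯∘M_p): M ≅ I[1,1], I[1,2], I[1,4], I[3,3], I[3,4], I[4,4]^2.
μ_θ-semistable layers: μ^(1)=9; μ^(2)=1; μ^(3)=-3

((0, 1, 0, 0); (3, 1, 1, 1); (0, 0, 2, 3))


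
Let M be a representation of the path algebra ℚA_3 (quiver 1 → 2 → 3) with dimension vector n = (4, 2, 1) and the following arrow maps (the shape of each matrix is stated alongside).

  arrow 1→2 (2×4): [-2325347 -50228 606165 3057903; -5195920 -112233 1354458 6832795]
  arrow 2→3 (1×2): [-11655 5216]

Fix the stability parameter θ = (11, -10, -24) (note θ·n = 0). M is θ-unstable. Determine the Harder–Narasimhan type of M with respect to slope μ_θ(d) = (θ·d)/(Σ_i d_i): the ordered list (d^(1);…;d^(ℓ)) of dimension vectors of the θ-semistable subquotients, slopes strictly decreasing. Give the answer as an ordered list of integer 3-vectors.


Interval decomposition of M: I[1,1]^2, I[1,2], I[1,3].
HN type (ℓ=3): μ^(1)=11; μ^(2)=1/2; μ^(3)=-23/3

((2, 0, 0); (1, 1, 0); (1, 1, 1))


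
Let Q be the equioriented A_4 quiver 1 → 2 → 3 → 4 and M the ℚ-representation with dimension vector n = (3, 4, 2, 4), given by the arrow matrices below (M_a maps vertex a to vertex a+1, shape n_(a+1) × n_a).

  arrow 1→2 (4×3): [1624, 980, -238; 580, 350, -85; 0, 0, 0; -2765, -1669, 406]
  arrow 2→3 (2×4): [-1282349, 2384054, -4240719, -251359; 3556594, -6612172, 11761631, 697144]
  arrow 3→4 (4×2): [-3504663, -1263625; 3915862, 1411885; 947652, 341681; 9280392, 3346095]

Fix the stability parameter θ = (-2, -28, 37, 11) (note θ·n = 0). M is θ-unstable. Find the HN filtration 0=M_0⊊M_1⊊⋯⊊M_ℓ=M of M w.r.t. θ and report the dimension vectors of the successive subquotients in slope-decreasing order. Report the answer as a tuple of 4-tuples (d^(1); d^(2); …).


Interval decomposition of M: I[1,1], I[1,2], I[1,4], I[2,2], I[2,4], I[4,4]^2.
HN type (ℓ=5): μ^(1)=24; μ^(2)=11; μ^(3)=-2; μ^(4)=-15; μ^(5)=-28

((0, 0, 2, 2); (0, 0, 0, 2); (1, 0, 0, 0); (2, 2, 0, 0); (0, 2, 0, 0))


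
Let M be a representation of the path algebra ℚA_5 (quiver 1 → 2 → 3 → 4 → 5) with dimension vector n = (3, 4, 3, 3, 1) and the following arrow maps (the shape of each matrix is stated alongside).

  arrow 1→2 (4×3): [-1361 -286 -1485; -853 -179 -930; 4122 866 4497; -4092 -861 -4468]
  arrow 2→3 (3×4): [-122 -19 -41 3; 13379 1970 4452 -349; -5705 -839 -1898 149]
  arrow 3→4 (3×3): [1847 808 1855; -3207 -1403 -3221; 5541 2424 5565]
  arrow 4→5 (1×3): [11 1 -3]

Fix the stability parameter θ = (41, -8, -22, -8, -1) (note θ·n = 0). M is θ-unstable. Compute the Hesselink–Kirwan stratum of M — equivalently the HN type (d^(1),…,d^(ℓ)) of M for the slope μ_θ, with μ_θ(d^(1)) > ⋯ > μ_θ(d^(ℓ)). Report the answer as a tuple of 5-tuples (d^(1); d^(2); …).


Interval decomposition of M: I[1,3], I[1,4], I[1,5], I[2,2], I[4,4].
HN type (ℓ=4): μ^(1)=11/3; μ^(2)=3/4; μ^(3)=2/5; μ^(4)=-8

((1, 1, 1, 0, 0); (1, 1, 1, 1, 0); (1, 1, 1, 1, 1); (0, 1, 0, 1, 0))


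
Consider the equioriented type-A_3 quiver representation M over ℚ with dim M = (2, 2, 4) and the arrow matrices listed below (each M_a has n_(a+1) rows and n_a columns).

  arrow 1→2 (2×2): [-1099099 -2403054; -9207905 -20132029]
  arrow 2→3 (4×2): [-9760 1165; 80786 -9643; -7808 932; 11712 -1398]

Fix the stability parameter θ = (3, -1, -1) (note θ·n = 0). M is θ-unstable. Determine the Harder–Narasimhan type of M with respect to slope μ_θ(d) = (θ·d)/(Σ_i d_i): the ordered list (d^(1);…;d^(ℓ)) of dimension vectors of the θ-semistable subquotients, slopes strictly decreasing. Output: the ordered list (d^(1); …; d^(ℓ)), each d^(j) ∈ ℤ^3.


Via rank(M_{q-1}∘⋯∘M_p): M ≅ I[1,3]^2, I[3,3]^2.
μ_θ-semistable layers: μ^(1)=1/3; μ^(2)=-1

((2, 2, 2); (0, 0, 2))


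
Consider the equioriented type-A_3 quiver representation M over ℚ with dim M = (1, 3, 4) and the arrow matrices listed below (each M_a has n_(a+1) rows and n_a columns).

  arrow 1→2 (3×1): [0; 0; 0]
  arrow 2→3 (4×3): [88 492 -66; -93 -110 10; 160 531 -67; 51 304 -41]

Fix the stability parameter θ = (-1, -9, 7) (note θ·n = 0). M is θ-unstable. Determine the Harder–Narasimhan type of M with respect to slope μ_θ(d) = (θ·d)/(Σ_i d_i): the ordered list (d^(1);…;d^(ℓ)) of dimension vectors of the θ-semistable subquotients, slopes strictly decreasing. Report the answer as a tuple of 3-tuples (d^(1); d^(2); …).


Interval decomposition of M: I[1,1], I[2,3]^3, I[3,3].
HN type (ℓ=3): μ^(1)=7; μ^(2)=-1; μ^(3)=-9

((0, 0, 4); (1, 0, 0); (0, 3, 0))


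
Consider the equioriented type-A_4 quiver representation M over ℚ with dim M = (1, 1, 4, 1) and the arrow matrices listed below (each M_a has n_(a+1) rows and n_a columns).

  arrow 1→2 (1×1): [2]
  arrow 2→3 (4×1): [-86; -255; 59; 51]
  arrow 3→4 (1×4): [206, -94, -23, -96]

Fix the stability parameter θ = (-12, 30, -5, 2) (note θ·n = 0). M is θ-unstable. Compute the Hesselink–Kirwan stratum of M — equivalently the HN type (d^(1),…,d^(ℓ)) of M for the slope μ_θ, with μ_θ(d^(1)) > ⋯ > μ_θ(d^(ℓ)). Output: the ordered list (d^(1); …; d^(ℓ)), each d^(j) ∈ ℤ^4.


Interval decomposition of M: I[1,4], I[3,3]^3.
HN type (ℓ=3): μ^(1)=9; μ^(2)=-5; μ^(3)=-12

((0, 1, 1, 1); (0, 0, 3, 0); (1, 0, 0, 0))


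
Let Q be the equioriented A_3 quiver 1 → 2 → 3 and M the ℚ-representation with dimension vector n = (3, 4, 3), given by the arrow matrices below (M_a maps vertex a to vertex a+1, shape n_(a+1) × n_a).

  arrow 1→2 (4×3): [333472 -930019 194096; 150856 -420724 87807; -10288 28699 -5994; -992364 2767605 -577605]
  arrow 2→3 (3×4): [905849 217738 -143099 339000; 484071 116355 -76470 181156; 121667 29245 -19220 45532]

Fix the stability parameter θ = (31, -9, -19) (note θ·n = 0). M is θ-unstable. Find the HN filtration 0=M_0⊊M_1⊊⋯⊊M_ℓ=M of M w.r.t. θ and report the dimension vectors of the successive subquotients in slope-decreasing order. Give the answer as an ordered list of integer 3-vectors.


Via rank(M_{q-1}∘⋯∘M_p): M ≅ I[1,2]^2, I[1,3], I[2,3], I[3,3].
μ_θ-semistable layers: μ^(1)=11; μ^(2)=1; μ^(3)=-14; μ^(4)=-19

((2, 2, 0); (1, 1, 1); (0, 1, 1); (0, 0, 1))


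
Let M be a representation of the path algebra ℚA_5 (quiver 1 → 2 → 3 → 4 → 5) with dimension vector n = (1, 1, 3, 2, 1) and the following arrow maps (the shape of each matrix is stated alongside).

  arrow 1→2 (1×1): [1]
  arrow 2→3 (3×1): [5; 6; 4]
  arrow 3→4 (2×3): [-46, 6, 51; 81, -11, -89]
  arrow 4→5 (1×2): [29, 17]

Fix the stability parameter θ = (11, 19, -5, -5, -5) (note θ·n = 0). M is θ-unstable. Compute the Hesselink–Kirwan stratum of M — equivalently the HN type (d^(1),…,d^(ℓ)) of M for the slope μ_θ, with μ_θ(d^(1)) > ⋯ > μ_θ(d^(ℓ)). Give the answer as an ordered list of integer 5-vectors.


Barcode: M ≅ I[1,5], I[3,3], I[3,4]. HN layers by μ_θ (2 steps, strictly decreasing):
  μ^(1)=3; μ^(2)=-5

((1, 1, 1, 1, 1); (0, 0, 2, 1, 0))


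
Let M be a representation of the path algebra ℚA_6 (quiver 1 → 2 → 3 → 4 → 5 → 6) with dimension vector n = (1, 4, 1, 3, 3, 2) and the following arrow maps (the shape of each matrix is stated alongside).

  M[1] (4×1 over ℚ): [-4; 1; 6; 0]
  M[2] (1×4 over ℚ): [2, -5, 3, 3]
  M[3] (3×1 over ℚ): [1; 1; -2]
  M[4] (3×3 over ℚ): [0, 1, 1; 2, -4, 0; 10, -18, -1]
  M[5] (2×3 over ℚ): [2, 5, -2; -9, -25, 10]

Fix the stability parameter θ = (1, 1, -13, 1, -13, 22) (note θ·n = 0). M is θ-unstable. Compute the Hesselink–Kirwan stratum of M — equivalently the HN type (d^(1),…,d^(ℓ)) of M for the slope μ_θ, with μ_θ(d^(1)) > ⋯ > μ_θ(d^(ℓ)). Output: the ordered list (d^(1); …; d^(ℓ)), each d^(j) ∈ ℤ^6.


Interval decomposition of M: I[1,6], I[2,2]^3, I[4,5], I[4,6].
HN type (ℓ=4): μ^(1)=22; μ^(2)=1; μ^(3)=-23/5; μ^(4)=-6

((0, 0, 0, 0, 0, 2); (0, 3, 0, 0, 0, 0); (1, 1, 1, 1, 1, 0); (0, 0, 0, 2, 2, 0))


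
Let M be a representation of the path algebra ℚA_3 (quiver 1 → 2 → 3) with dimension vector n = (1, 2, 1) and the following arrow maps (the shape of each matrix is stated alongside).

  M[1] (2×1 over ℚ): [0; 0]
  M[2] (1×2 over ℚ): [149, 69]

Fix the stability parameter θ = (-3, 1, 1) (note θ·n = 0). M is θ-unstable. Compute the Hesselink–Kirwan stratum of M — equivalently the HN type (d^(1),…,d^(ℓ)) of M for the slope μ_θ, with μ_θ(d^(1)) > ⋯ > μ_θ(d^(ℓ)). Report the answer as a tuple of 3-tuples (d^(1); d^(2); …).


Interval decomposition of M: I[1,1], I[2,2], I[2,3].
HN type (ℓ=2): μ^(1)=1; μ^(2)=-3

((0, 2, 1); (1, 0, 0))


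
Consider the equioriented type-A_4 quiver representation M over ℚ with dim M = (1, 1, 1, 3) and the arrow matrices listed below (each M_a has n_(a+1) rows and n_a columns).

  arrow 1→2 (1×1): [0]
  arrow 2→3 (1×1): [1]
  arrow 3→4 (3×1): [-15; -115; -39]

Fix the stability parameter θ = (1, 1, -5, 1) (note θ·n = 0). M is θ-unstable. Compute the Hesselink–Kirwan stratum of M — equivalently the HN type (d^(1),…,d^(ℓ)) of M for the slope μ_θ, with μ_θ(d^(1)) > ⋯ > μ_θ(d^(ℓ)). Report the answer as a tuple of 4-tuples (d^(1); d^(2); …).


Interval decomposition of M: I[1,1], I[2,4], I[4,4]^2.
HN type (ℓ=2): μ^(1)=1; μ^(2)=-2

((1, 0, 0, 3); (0, 1, 1, 0))


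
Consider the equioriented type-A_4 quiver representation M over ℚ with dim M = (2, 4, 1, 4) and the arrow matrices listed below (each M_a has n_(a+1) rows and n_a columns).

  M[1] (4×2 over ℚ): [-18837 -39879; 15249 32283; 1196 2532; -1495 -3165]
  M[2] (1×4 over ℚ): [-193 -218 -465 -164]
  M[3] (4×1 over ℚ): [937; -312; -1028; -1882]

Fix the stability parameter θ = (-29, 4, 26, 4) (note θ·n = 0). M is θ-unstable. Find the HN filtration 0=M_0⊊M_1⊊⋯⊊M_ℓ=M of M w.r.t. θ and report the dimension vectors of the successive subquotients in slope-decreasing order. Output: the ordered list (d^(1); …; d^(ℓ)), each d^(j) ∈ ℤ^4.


Barcode: M ≅ I[1,1], I[1,4], I[2,2]^3, I[4,4]^3. HN layers by μ_θ (3 steps, strictly decreasing):
  μ^(1)=15; μ^(2)=4; μ^(3)=-29

((0, 0, 1, 1); (0, 4, 0, 3); (2, 0, 0, 0))


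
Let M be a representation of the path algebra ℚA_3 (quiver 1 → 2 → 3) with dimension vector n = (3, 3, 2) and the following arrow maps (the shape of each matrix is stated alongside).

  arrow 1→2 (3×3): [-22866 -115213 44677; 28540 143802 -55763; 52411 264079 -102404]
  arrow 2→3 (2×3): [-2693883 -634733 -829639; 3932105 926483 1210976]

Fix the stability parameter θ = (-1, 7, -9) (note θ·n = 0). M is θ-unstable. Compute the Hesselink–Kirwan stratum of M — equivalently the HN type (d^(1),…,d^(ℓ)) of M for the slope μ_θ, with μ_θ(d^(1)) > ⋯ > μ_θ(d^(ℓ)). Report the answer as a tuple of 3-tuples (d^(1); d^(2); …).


Via rank(M_{q-1}∘⋯∘M_p): M ≅ I[1,2], I[1,3]^2.
μ_θ-semistable layers: μ^(1)=7; μ^(2)=-1

((0, 1, 0); (3, 2, 2))


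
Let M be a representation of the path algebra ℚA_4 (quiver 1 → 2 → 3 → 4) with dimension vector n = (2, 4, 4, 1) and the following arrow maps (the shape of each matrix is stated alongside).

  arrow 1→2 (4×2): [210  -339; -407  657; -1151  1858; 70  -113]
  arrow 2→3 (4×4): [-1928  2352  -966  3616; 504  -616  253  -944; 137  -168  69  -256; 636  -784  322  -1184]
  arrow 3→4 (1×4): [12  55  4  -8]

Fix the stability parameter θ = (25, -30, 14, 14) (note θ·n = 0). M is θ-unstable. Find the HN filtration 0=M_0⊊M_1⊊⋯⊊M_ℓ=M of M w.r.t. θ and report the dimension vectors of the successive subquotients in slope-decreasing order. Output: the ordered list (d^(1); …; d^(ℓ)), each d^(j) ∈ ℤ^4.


Via rank(M_{q-1}∘⋯∘M_p): M ≅ I[1,3], I[1,4], I[2,2]^2, I[3,3]^2.
μ_θ-semistable layers: μ^(1)=14; μ^(2)=-5/2; μ^(3)=-30

((0, 0, 4, 1); (2, 2, 0, 0); (0, 2, 0, 0))


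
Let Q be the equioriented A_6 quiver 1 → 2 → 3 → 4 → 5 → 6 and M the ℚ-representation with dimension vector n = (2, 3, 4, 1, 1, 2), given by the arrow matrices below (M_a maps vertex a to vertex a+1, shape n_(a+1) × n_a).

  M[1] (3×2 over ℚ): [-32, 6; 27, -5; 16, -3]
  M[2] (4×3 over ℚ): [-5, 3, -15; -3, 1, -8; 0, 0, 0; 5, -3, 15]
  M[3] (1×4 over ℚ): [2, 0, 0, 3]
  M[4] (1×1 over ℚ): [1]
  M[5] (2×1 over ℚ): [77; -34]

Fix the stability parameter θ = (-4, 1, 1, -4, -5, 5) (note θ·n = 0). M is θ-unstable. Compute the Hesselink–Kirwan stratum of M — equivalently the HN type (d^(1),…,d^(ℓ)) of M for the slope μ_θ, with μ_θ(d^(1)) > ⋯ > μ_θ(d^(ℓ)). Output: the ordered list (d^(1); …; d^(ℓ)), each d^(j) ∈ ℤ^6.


Via rank(M_{q-1}∘⋯∘M_p): M ≅ I[1,3], I[1,6], I[2,2], I[3,3]^2, I[6,6].
μ_θ-semistable layers: μ^(1)=5; μ^(2)=1; μ^(3)=-7/4; μ^(4)=-4

((0, 0, 0, 0, 0, 2); (0, 2, 3, 0, 0, 0); (0, 1, 1, 1, 1, 0); (2, 0, 0, 0, 0, 0))


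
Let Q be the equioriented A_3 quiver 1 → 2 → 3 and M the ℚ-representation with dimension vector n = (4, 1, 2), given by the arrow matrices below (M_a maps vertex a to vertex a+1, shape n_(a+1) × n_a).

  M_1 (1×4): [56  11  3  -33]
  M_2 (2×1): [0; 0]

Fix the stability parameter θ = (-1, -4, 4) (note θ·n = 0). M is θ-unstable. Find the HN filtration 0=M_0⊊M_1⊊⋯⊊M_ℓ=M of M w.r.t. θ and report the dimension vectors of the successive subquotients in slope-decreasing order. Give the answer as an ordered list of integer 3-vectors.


Barcode: M ≅ I[1,1]^3, I[1,2], I[3,3]^2. HN layers by μ_θ (3 steps, strictly decreasing):
  μ^(1)=4; μ^(2)=-1; μ^(3)=-5/2

((0, 0, 2); (3, 0, 0); (1, 1, 0))


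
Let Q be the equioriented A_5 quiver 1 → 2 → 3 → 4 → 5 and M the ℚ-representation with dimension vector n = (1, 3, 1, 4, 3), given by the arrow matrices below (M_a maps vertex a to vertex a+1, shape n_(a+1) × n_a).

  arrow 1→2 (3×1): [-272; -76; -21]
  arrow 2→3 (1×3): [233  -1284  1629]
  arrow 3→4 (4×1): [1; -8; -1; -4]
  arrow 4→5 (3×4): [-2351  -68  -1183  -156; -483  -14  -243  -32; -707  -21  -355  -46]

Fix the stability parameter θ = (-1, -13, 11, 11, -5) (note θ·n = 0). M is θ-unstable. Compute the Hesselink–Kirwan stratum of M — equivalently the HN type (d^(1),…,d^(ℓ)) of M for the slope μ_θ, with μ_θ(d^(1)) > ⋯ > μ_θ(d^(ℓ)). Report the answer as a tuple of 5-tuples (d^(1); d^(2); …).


Interval decomposition of M: I[1,4], I[2,2]^2, I[4,4], I[4,5]^2, I[5,5].
HN type (ℓ=5): μ^(1)=11; μ^(2)=3; μ^(3)=-5; μ^(4)=-7; μ^(5)=-13

((0, 0, 1, 2, 0); (0, 0, 0, 2, 2); (0, 0, 0, 0, 1); (1, 1, 0, 0, 0); (0, 2, 0, 0, 0))


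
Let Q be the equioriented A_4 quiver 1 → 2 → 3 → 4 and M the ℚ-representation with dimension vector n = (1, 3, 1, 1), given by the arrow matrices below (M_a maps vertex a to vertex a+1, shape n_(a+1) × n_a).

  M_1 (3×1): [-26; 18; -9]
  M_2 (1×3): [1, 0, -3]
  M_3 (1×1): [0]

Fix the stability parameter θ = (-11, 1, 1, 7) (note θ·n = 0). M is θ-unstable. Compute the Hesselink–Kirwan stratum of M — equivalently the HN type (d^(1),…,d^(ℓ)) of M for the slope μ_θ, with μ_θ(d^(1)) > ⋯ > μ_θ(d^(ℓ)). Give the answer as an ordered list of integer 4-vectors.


Via rank(M_{q-1}∘⋯∘M_p): M ≅ I[1,3], I[2,2]^2, I[4,4].
μ_θ-semistable layers: μ^(1)=7; μ^(2)=1; μ^(3)=-11

((0, 0, 0, 1); (0, 3, 1, 0); (1, 0, 0, 0))


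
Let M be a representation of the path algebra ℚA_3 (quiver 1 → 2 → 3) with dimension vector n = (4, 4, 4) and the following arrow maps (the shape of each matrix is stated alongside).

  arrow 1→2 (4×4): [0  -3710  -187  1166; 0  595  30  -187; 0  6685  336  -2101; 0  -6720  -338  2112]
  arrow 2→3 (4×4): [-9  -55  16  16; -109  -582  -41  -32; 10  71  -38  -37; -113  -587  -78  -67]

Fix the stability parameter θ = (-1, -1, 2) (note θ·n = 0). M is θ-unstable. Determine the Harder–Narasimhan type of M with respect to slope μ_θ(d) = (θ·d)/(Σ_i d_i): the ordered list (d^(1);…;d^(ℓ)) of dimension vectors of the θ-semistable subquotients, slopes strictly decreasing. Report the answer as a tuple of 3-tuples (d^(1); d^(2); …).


Barcode: M ≅ I[1,1]^2, I[1,3]^2, I[2,3]^2. HN layers by μ_θ (2 steps, strictly decreasing):
  μ^(1)=2; μ^(2)=-1

((0, 0, 4); (4, 4, 0))


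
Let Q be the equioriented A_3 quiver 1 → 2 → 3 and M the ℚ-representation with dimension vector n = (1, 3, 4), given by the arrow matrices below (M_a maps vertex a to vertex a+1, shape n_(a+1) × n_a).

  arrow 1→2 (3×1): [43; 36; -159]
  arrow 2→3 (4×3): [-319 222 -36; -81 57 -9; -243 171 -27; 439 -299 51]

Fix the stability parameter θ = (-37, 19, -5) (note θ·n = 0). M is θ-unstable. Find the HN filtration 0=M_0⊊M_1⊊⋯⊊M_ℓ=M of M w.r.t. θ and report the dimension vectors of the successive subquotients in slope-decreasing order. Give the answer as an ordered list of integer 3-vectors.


Barcode: M ≅ I[1,3], I[2,2], I[2,3], I[3,3]^2. HN layers by μ_θ (4 steps, strictly decreasing):
  μ^(1)=19; μ^(2)=7; μ^(3)=-5; μ^(4)=-37

((0, 1, 0); (0, 2, 2); (0, 0, 2); (1, 0, 0))


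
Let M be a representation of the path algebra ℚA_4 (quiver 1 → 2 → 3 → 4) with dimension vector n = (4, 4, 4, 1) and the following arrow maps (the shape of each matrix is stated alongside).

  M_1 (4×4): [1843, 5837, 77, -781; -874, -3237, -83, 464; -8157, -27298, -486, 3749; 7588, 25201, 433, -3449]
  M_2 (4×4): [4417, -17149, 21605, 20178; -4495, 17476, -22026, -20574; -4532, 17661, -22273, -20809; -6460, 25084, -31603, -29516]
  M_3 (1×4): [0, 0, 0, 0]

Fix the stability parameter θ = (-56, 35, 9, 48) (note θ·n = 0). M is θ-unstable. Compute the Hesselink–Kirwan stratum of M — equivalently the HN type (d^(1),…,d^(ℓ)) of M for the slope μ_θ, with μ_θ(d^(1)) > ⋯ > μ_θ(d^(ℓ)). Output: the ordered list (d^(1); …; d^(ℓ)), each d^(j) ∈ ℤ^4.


Interval decomposition of M: I[1,3]^4, I[4,4].
HN type (ℓ=3): μ^(1)=48; μ^(2)=22; μ^(3)=-56

((0, 0, 0, 1); (0, 4, 4, 0); (4, 0, 0, 0))


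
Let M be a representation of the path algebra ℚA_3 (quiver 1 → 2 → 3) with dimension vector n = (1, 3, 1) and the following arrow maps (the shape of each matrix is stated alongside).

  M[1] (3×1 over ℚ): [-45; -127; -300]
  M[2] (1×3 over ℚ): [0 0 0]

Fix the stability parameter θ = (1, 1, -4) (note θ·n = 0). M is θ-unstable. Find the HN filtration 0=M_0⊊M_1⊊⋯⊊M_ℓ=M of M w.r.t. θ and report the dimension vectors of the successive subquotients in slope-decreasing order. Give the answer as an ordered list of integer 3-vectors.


Barcode: M ≅ I[1,2], I[2,2]^2, I[3,3]. HN layers by μ_θ (2 steps, strictly decreasing):
  μ^(1)=1; μ^(2)=-4

((1, 3, 0); (0, 0, 1))


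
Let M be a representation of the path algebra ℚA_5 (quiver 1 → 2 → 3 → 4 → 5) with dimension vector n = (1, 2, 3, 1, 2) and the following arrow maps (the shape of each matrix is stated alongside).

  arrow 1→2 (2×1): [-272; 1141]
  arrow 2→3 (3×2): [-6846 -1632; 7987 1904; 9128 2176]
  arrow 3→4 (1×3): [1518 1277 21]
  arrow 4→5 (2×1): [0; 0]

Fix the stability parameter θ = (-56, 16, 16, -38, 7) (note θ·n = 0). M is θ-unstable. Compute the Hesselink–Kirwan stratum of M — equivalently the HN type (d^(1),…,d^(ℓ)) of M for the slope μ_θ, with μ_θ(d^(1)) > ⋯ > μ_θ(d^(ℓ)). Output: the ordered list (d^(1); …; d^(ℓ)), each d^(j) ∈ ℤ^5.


Barcode: M ≅ I[1,2], I[2,4], I[3,3]^2, I[5,5]^2. HN layers by μ_θ (4 steps, strictly decreasing):
  μ^(1)=16; μ^(2)=7; μ^(3)=-2; μ^(4)=-56

((0, 1, 2, 0, 0); (0, 0, 0, 0, 2); (0, 1, 1, 1, 0); (1, 0, 0, 0, 0))


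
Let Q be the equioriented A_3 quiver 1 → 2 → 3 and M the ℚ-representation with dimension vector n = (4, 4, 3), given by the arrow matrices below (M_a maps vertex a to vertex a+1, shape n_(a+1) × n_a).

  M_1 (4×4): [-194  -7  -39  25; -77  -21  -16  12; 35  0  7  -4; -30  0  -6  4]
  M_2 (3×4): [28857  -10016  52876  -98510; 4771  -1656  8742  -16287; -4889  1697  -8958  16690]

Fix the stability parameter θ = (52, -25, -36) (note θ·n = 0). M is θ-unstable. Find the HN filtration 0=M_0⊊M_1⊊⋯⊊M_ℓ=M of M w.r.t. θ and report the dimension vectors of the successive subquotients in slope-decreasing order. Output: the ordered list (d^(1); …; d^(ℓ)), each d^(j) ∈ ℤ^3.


Via rank(M_{q-1}∘⋯∘M_p): M ≅ I[1,1], I[1,2], I[1,3]^2, I[2,3].
μ_θ-semistable layers: μ^(1)=52; μ^(2)=27/2; μ^(3)=-3; μ^(4)=-61/2

((1, 0, 0); (1, 1, 0); (2, 2, 2); (0, 1, 1))


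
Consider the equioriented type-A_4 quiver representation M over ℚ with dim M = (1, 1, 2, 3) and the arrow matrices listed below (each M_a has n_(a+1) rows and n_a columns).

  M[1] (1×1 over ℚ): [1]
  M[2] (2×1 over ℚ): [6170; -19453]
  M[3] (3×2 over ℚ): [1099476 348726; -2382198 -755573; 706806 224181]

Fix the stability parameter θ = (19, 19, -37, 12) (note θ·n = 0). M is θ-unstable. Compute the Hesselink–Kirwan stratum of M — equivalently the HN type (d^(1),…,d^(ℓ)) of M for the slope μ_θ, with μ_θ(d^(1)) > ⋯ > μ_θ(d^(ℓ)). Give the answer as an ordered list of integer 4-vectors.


Barcode: M ≅ I[1,4], I[3,3], I[4,4]^2. HN layers by μ_θ (3 steps, strictly decreasing):
  μ^(1)=12; μ^(2)=1/3; μ^(3)=-37

((0, 0, 0, 3); (1, 1, 1, 0); (0, 0, 1, 0))


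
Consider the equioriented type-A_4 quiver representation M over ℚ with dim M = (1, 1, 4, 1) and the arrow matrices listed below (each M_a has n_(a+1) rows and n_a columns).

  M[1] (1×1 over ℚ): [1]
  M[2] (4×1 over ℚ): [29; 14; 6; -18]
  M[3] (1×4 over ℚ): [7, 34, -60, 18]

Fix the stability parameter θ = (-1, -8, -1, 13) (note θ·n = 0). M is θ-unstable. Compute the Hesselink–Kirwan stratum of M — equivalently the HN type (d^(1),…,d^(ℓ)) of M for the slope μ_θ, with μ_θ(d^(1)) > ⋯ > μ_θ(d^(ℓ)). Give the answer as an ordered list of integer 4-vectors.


Via rank(M_{q-1}∘⋯∘M_p): M ≅ I[1,4], I[3,3]^3.
μ_θ-semistable layers: μ^(1)=13; μ^(2)=-1; μ^(3)=-9/2

((0, 0, 0, 1); (0, 0, 4, 0); (1, 1, 0, 0))


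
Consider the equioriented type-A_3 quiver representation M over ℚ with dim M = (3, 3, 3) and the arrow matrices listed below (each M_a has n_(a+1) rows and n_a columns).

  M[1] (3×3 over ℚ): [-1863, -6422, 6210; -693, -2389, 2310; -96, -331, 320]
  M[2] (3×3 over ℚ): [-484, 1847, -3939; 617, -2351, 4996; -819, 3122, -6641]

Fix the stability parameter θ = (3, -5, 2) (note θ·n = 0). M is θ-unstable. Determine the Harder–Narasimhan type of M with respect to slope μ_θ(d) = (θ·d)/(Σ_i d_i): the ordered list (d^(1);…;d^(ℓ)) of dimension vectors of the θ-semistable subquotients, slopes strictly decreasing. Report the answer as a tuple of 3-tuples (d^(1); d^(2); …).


Interval decomposition of M: I[1,1], I[1,3]^2, I[2,2], I[3,3].
HN type (ℓ=4): μ^(1)=3; μ^(2)=2; μ^(3)=-1; μ^(4)=-5

((1, 0, 0); (0, 0, 3); (2, 2, 0); (0, 1, 0))


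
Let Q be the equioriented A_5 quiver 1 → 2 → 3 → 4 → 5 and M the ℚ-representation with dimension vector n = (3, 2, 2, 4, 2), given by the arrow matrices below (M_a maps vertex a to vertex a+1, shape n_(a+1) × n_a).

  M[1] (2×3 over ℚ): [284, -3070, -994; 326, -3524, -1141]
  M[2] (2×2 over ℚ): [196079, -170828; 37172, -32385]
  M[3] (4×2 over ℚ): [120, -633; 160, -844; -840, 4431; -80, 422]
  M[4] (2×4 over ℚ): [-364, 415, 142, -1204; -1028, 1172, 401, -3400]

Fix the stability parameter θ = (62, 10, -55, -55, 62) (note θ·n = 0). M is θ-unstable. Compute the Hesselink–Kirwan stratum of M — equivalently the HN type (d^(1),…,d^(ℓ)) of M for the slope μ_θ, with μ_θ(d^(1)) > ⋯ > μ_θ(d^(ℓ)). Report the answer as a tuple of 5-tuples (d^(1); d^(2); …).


Barcode: M ≅ I[1,1], I[1,3], I[1,5], I[4,4]^2, I[4,5]. HN layers by μ_θ (4 steps, strictly decreasing):
  μ^(1)=62; μ^(2)=17/3; μ^(3)=-19/2; μ^(4)=-55

((1, 0, 0, 0, 2); (1, 1, 1, 0, 0); (1, 1, 1, 1, 0); (0, 0, 0, 3, 0))


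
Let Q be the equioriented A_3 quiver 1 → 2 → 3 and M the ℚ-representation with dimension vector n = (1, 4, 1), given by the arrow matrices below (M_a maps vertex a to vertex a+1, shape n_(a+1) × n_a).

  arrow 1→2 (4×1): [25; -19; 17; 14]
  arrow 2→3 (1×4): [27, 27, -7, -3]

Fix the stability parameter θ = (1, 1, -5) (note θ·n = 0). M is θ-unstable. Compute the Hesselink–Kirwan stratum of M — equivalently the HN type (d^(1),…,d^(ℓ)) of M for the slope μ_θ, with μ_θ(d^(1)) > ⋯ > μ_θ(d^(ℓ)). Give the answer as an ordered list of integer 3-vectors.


Barcode: M ≅ I[1,3], I[2,2]^3. HN layers by μ_θ (2 steps, strictly decreasing):
  μ^(1)=1; μ^(2)=-1

((0, 3, 0); (1, 1, 1))


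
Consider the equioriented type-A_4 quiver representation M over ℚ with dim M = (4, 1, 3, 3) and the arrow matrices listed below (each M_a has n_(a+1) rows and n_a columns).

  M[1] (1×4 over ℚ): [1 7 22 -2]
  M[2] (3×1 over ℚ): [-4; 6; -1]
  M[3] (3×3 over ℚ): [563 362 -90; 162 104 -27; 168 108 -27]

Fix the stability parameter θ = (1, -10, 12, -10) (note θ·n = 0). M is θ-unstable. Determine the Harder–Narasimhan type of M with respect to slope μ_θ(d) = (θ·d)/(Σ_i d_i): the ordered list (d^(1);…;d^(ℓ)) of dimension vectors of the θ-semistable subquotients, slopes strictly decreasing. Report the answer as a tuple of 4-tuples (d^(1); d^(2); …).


Barcode: M ≅ I[1,1]^3, I[1,4], I[3,3], I[3,4], I[4,4]. HN layers by μ_θ (4 steps, strictly decreasing):
  μ^(1)=12; μ^(2)=1; μ^(3)=-9/2; μ^(4)=-10

((0, 0, 1, 0); (3, 0, 2, 2); (1, 1, 0, 0); (0, 0, 0, 1))


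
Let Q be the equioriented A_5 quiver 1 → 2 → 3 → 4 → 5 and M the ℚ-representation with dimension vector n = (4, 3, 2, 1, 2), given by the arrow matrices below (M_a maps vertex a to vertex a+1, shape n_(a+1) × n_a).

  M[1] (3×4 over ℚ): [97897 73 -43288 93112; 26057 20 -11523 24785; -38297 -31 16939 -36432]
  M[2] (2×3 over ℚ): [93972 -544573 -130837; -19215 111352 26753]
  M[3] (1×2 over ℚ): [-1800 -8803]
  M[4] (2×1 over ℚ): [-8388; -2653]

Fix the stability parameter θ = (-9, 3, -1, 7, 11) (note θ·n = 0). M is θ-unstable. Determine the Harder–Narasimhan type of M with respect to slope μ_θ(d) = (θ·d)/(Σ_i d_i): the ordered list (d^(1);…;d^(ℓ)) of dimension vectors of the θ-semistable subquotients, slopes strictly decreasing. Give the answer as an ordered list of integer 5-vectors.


Barcode: M ≅ I[1,1], I[1,2], I[1,3], I[1,5], I[5,5]. HN layers by μ_θ (5 steps, strictly decreasing):
  μ^(1)=11; μ^(2)=7; μ^(3)=3; μ^(4)=1; μ^(5)=-9

((0, 0, 0, 0, 2); (0, 0, 0, 1, 0); (0, 1, 0, 0, 0); (0, 2, 2, 0, 0); (4, 0, 0, 0, 0))


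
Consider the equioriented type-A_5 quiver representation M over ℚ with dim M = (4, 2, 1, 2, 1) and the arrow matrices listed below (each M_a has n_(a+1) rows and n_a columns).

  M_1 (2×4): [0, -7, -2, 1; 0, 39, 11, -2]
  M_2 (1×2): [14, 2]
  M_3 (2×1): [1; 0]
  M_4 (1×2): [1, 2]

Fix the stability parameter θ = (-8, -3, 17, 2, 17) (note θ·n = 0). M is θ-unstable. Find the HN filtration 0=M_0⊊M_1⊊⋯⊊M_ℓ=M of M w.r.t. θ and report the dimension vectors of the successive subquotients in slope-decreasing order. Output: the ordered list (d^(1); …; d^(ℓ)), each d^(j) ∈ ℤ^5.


Via rank(M_{q-1}∘⋯∘M_p): M ≅ I[1,1]^2, I[1,2], I[1,5], I[4,4].
μ_θ-semistable layers: μ^(1)=17; μ^(2)=19/2; μ^(3)=2; μ^(4)=-3; μ^(5)=-8

((0, 0, 0, 0, 1); (0, 0, 1, 1, 0); (0, 0, 0, 1, 0); (0, 2, 0, 0, 0); (4, 0, 0, 0, 0))


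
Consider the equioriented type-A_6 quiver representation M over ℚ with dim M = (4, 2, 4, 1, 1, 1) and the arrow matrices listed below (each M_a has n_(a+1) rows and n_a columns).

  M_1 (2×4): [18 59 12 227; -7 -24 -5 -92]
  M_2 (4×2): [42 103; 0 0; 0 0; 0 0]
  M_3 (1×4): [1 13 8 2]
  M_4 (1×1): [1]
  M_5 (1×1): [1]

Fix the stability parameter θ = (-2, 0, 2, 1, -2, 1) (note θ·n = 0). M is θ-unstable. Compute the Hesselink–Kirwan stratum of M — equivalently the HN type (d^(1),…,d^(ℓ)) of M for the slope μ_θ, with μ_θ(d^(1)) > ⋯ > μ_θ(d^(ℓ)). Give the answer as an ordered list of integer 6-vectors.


Via rank(M_{q-1}∘⋯∘M_p): M ≅ I[1,1]^2, I[1,2], I[1,6], I[3,3]^3.
μ_θ-semistable layers: μ^(1)=2; μ^(2)=1; μ^(3)=1/3; μ^(4)=0; μ^(5)=-2

((0, 0, 3, 0, 0, 0); (0, 0, 0, 0, 0, 1); (0, 0, 1, 1, 1, 0); (0, 2, 0, 0, 0, 0); (4, 0, 0, 0, 0, 0))


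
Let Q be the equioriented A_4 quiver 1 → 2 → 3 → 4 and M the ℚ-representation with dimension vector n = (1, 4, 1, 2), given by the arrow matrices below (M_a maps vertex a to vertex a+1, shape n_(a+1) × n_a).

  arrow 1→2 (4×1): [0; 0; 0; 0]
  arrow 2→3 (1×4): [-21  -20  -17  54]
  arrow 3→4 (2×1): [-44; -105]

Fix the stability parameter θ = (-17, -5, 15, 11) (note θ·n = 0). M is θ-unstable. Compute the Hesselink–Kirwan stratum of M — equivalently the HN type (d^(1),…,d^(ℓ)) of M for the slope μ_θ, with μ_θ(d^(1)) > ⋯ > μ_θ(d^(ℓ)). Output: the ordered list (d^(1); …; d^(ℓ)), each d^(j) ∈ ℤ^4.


Barcode: M ≅ I[1,1], I[2,2]^3, I[2,4], I[4,4]. HN layers by μ_θ (4 steps, strictly decreasing):
  μ^(1)=13; μ^(2)=11; μ^(3)=-5; μ^(4)=-17

((0, 0, 1, 1); (0, 0, 0, 1); (0, 4, 0, 0); (1, 0, 0, 0))


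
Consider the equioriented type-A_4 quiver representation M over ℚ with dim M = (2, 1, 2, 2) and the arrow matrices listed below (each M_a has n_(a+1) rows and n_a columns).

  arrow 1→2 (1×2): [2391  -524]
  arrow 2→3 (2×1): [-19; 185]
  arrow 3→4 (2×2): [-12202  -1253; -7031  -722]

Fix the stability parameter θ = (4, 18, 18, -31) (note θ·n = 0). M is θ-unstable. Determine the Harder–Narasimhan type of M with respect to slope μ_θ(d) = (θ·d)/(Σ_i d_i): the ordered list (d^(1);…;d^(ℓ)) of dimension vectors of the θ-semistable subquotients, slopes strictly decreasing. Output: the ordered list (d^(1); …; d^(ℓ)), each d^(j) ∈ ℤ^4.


Interval decomposition of M: I[1,1], I[1,4], I[3,4].
HN type (ℓ=3): μ^(1)=4; μ^(2)=9/4; μ^(3)=-13/2

((1, 0, 0, 0); (1, 1, 1, 1); (0, 0, 1, 1))


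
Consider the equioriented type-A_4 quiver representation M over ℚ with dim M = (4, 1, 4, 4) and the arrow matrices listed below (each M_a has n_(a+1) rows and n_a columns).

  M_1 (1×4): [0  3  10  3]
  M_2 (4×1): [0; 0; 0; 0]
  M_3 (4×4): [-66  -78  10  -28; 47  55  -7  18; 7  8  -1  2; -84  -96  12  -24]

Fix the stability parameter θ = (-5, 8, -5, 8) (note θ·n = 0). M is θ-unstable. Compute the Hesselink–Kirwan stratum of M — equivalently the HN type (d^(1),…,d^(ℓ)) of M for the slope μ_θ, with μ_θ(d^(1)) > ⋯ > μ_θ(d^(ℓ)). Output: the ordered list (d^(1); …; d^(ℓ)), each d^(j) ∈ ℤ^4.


Interval decomposition of M: I[1,1]^3, I[1,2], I[3,3]^2, I[3,4]^2, I[4,4]^2.
HN type (ℓ=2): μ^(1)=8; μ^(2)=-5

((0, 1, 0, 4); (4, 0, 4, 0))


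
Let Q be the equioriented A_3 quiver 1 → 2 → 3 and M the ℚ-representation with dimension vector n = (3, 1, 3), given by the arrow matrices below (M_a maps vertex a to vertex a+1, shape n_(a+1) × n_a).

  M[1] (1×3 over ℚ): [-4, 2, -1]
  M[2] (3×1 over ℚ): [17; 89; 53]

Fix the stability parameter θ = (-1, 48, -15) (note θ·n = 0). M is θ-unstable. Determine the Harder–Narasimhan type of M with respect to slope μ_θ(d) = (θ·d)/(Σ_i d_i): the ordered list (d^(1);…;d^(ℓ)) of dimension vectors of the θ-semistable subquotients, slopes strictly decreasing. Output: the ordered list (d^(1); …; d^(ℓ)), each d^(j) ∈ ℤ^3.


Interval decomposition of M: I[1,1]^2, I[1,3], I[3,3]^2.
HN type (ℓ=3): μ^(1)=33/2; μ^(2)=-1; μ^(3)=-15

((0, 1, 1); (3, 0, 0); (0, 0, 2))


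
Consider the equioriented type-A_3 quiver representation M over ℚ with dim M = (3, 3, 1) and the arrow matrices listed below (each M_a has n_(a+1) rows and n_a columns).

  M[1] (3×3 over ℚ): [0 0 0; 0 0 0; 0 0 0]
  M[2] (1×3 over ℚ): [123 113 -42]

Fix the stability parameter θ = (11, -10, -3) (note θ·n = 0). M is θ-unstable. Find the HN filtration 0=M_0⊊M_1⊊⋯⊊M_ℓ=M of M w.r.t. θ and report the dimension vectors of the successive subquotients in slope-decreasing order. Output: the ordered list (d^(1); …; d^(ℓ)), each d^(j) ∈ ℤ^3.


Barcode: M ≅ I[1,1]^3, I[2,2]^2, I[2,3]. HN layers by μ_θ (3 steps, strictly decreasing):
  μ^(1)=11; μ^(2)=-3; μ^(3)=-10

((3, 0, 0); (0, 0, 1); (0, 3, 0))


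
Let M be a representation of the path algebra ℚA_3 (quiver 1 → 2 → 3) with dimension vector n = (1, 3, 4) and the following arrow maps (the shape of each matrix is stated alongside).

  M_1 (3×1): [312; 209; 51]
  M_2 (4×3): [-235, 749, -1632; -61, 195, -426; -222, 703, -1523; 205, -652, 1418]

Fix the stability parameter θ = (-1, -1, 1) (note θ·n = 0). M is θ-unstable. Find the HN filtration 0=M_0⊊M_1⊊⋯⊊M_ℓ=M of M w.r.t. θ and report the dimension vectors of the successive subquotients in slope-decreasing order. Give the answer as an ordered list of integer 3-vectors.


Via rank(M_{q-1}∘⋯∘M_p): M ≅ I[1,3], I[2,3]^2, I[3,3].
μ_θ-semistable layers: μ^(1)=1; μ^(2)=-1

((0, 0, 4); (1, 3, 0))


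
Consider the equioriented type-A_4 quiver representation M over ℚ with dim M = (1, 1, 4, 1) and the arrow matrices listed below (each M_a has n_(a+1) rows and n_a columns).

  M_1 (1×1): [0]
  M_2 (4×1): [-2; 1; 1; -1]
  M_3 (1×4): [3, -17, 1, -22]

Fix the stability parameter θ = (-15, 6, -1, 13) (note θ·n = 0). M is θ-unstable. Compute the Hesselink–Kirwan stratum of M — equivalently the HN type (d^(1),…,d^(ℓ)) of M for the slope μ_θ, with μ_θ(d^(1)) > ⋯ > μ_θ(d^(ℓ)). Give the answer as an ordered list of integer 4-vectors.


Via rank(M_{q-1}∘⋯∘M_p): M ≅ I[1,1], I[2,3], I[3,3]^2, I[3,4].
μ_θ-semistable layers: μ^(1)=13; μ^(2)=5/2; μ^(3)=-1; μ^(4)=-15

((0, 0, 0, 1); (0, 1, 1, 0); (0, 0, 3, 0); (1, 0, 0, 0))


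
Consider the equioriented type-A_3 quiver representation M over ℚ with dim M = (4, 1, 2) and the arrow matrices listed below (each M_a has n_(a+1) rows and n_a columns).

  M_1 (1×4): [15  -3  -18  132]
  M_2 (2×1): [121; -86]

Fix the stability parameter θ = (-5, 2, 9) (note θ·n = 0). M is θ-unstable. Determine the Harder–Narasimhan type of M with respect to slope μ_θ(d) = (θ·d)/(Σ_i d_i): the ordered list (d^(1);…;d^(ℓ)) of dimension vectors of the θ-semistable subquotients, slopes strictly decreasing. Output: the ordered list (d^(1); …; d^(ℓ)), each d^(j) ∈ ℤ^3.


Barcode: M ≅ I[1,1]^3, I[1,3], I[3,3]. HN layers by μ_θ (3 steps, strictly decreasing):
  μ^(1)=9; μ^(2)=2; μ^(3)=-5

((0, 0, 2); (0, 1, 0); (4, 0, 0))


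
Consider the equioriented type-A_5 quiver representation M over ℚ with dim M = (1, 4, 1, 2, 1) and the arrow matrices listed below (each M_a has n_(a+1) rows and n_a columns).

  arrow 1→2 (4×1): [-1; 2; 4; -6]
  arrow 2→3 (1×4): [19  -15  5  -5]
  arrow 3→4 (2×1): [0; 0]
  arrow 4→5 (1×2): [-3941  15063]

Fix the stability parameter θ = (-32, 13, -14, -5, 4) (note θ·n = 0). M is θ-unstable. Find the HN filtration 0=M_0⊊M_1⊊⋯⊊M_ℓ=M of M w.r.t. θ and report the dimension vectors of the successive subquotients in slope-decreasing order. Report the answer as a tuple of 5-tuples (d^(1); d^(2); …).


Via rank(M_{q-1}∘⋯∘M_p): M ≅ I[1,3], I[2,2]^3, I[4,4], I[4,5].
μ_θ-semistable layers: μ^(1)=13; μ^(2)=4; μ^(3)=-1/2; μ^(4)=-5; μ^(5)=-32

((0, 3, 0, 0, 0); (0, 0, 0, 0, 1); (0, 1, 1, 0, 0); (0, 0, 0, 2, 0); (1, 0, 0, 0, 0))


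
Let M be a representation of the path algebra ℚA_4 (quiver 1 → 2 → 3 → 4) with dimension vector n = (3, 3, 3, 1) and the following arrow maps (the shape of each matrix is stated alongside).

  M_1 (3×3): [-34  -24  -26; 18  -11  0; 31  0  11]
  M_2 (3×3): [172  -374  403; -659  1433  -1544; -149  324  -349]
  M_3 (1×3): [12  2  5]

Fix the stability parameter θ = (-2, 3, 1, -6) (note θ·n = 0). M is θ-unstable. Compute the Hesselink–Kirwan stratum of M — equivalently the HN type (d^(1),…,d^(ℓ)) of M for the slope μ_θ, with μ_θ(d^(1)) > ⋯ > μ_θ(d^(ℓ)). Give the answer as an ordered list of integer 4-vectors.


Interval decomposition of M: I[1,1], I[1,3], I[1,4], I[2,3].
HN type (ℓ=3): μ^(1)=2; μ^(2)=-2/3; μ^(3)=-2

((0, 2, 2, 0); (0, 1, 1, 1); (3, 0, 0, 0))


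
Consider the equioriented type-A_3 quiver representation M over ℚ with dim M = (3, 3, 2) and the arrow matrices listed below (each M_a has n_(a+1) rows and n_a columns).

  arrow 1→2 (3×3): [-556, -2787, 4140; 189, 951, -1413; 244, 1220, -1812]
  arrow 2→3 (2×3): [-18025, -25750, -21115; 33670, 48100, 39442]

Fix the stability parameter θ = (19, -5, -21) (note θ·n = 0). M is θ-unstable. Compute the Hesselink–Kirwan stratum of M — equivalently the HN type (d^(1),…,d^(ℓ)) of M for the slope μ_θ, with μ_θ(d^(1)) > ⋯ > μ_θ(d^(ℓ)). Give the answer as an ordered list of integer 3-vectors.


Interval decomposition of M: I[1,1], I[1,2], I[1,3], I[2,2], I[3,3].
HN type (ℓ=5): μ^(1)=19; μ^(2)=7; μ^(3)=-7/3; μ^(4)=-5; μ^(5)=-21

((1, 0, 0); (1, 1, 0); (1, 1, 1); (0, 1, 0); (0, 0, 1))


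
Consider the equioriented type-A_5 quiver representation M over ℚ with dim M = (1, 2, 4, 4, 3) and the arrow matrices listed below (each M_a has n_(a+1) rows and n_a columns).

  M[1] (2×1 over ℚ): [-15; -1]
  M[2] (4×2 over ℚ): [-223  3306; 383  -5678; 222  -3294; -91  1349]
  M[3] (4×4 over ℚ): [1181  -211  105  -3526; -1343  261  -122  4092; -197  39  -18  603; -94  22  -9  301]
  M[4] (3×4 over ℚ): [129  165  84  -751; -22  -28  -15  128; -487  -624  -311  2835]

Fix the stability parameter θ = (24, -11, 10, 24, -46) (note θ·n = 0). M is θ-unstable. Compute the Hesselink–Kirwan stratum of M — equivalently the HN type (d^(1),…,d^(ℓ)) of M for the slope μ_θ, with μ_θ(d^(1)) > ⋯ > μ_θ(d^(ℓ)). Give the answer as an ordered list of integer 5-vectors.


Via rank(M_{q-1}∘⋯∘M_p): M ≅ I[1,3], I[2,5], I[3,4], I[3,5], I[4,5].
μ_θ-semistable layers: μ^(1)=24; μ^(2)=10; μ^(3)=13/2; μ^(4)=-4; μ^(5)=-11

((0, 0, 0, 1, 0); (0, 0, 2, 0, 0); (1, 1, 0, 0, 0); (0, 0, 2, 2, 2); (0, 1, 0, 1, 1))
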